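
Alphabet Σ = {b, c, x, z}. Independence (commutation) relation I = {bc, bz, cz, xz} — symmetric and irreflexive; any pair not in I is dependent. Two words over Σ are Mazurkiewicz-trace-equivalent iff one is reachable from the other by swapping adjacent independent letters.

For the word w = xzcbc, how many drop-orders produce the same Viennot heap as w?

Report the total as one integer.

drop 0:x onto floor
drop 1:z onto floor
drop 2:c onto {0:x}
drop 3:b onto {0:x}
drop 4:c onto {2:c}
ground layer = {0:x, 1:z}
drop-orders for the pieces not yet dropped (sum over which currently-grounded one goes next):
  1 to go: {1} 1  {3} 1  {4} 1
  2 to go: {1,3} 2  {1,4} 2  {2,4} 1  {3,4} 2
  3 to go: {1,2,4} 3  {1,3,4} 6  {2,3,4} 3
  if 0:x drops first: 12 orders
  if 1:z drops first: 3 orders
heap linearizations: 15

15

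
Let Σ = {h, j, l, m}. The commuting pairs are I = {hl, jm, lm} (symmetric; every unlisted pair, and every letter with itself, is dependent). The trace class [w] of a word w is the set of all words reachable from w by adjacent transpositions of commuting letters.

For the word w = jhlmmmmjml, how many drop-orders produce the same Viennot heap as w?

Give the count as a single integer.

0(j) covers ∅
1(h) covers 0:j
2(l) covers 0:j
3(m) covers 1:h
4(m) covers 3:m
5(m) covers 4:m
6(m) covers 5:m
7(j) covers 1:h, 2:l
8(m) covers 6:m
9(l) covers 7:j
floor of heap: 0:j
completions by unplaced set U, small U first (add the entries for U minus each lowest piece of U):
  |U|=1: {8}:1  {9}:1
  |U|=2: {6,8}:1  {7,9}:1  {8,9}:2
  |U|=3: {2,7,9}:1  {5,6,8}:1  {6,8,9}:3  {7,8,9}:3
  |U|=4: {2,7,8,9}:4  {4,5,6,8}:1  {5,6,8,9}:4  {6,7,8,9}:6
  |U|=5: {2,6,7,8,9}:10  {3,4,5,6,8}:1  {4,5,6,8,9}:5  {5,6,7,8,9}:10
  |U|=6: {2,5,6,7,8,9}:20  {3,4,5,6,8,9}:6  {4,5,6,7,8,9}:15
  |U|=7: {2,4,5,6,7,8,9}:35  {3,4,5,6,7,8,9}:21
  |U|=8: {1,3,4,5,6,7,8,9}:21  {2,3,4,5,6,7,8,9}:56
  start at 0(j): 77

77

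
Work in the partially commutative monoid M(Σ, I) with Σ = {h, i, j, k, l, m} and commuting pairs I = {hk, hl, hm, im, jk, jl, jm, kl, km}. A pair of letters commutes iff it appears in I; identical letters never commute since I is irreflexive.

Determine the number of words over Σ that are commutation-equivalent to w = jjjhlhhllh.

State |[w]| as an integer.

drop 0:j onto floor
drop 1:j onto {0:j}
drop 2:j onto {1:j}
drop 3:h onto {2:j}
drop 4:l onto floor
drop 5:h onto {3:h}
drop 6:h onto {5:h}
drop 7:l onto {4:l}
drop 8:l onto {7:l}
drop 9:h onto {6:h}
ground layer = {0:j, 4:l}
drop-orders for the pieces not yet dropped (sum over which currently-grounded one goes next):
  1 to go: {8} 1  {9} 1
  2 to go: {6,9} 1  {7,8} 1  {8,9} 2
  3 to go: {4,7,8} 1  {5,6,9} 1  {6,8,9} 3  {7,8,9} 3
  4 to go: {3,5,6,9} 1  {4,7,8,9} 4  {5,6,8,9} 4  {6,7,8,9} 6
  5 to go: {2,3,5,6,9} 1  {3,5,6,8,9} 5  {4,6,7,8,9} 10  {5,6,7,8,9} 10
  6 to go: {1,2,3,5,6,9} 1  {2,3,5,6,8,9} 6  {3,5,6,7,8,9} 15  {4,5,6,7,8,9} 20
  7 to go: {0,1,2,3,5,6,9} 1  {1,2,3,5,6,8,9} 7  {2,3,5,6,7,8,9} 21  {3,4,5,6,7,8,9} 35
  8 to go: {0,1,2,3,5,6,8,9} 8  {1,2,3,5,6,7,8,9} 28  {2,3,4,5,6,7,8,9} 56
  if 0:j drops first: 84 orders
  if 4:l drops first: 36 orders
heap linearizations: 120

120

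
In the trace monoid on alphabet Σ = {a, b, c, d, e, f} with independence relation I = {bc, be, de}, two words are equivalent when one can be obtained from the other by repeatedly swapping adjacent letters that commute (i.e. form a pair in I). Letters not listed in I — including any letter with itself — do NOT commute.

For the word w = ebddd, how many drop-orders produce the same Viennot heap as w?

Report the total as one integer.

5

drop 0:e onto floor
drop 1:b onto floor
drop 2:d onto {1:b}
drop 3:d onto {2:d}
drop 4:d onto {3:d}
ground layer = {0:e, 1:b}
drop-orders for the pieces not yet dropped (sum over which currently-grounded one goes next):
  1 to go: {0} 1  {4} 1
  2 to go: {0,4} 2  {3,4} 1
  3 to go: {0,3,4} 3  {2,3,4} 1
  if 0:e drops first: 1 orders
  if 1:b drops first: 4 orders
heap linearizations: 5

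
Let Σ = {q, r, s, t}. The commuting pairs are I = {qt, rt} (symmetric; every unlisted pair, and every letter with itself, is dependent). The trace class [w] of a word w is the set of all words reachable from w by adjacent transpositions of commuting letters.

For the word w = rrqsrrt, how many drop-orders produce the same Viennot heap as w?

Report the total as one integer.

3

#0=r has no predecessor
#1=r depends on [0:r]
#2=q depends on [1:r]
#3=s depends on [2:q]
#4=r depends on [3:s]
#5=r depends on [4:r]
#6=t depends on [3:s]
sources: [0:r]
N(rest) = Σ N(rest − s) over sources s of rest; N(one piece) = 1:
  size 1 → [5]=1  [6]=1
  size 2 → [4,5]=1  [5,6]=2
  size 3 → [4,5,6]=3
  size 4 → [3,4,5,6]=3
  size 5 → [2,3,4,5,6]=3
  first=0(r) contributes 3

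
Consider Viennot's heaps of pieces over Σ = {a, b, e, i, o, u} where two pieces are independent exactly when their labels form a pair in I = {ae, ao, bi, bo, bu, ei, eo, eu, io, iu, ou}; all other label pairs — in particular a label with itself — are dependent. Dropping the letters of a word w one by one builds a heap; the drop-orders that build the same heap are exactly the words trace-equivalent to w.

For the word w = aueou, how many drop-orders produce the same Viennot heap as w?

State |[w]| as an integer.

#0=a has no predecessor
#1=u depends on [0:a]
#2=e has no predecessor
#3=o has no predecessor
#4=u depends on [1:u]
sources: [0:a, 2:e, 3:o]
N(rest) = Σ N(rest − s) over sources s of rest; N(one piece) = 1:
  size 1 → [2]=1  [3]=1  [4]=1
  size 2 → [1,4]=1  [2,3]=2  [2,4]=2  [3,4]=2
  size 3 → [0,1,4]=1  [1,2,4]=3  [1,3,4]=3  [2,3,4]=6
  first=0(a) contributes 12
  first=2(e) contributes 4
  first=3(o) contributes 4
|[w]| = 20

20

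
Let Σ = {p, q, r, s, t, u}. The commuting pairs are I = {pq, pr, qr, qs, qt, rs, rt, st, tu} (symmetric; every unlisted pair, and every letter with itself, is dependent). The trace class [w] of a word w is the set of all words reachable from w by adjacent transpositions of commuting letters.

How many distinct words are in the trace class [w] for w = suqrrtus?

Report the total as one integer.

0(s) covers ∅
1(u) covers 0:s
2(q) covers 1:u
3(r) covers 1:u
4(r) covers 3:r
5(t) covers ∅
6(u) covers 2:q, 4:r
7(s) covers 6:u
floor of heap: 0:s, 5:t
completions by unplaced set U, small U first (add the entries for U minus each lowest piece of U):
  |U|=1: {5}:1  {7}:1
  |U|=2: {5,7}:2  {6,7}:1
  |U|=3: {2,6,7}:1  {4,6,7}:1  {5,6,7}:3
  |U|=4: {2,4,6,7}:2  {2,5,6,7}:4  {3,4,6,7}:1  {4,5,6,7}:4
  |U|=5: {2,3,4,6,7}:3  {2,4,5,6,7}:10  {3,4,5,6,7}:5
  |U|=6: {1,2,3,4,6,7}:3  {2,3,4,5,6,7}:18
  start at 0(s): 21
  start at 5(t): 3
sum over floor = 24

24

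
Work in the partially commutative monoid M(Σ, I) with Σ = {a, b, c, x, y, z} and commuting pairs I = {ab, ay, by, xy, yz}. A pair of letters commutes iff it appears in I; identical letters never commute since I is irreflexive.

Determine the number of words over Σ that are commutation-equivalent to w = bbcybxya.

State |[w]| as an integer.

10

drop 0:b onto floor
drop 1:b onto {0:b}
drop 2:c onto {1:b}
drop 3:y onto {2:c}
drop 4:b onto {2:c}
drop 5:x onto {4:b}
drop 6:y onto {3:y}
drop 7:a onto {5:x}
ground layer = {0:b}
drop-orders for the pieces not yet dropped (sum over which currently-grounded one goes next):
  1 to go: {6} 1  {7} 1
  2 to go: {3,6} 1  {5,7} 1  {6,7} 2
  3 to go: {3,6,7} 3  {4,5,7} 1  {5,6,7} 3
  4 to go: {3,5,6,7} 6  {4,5,6,7} 4
  5 to go: {3,4,5,6,7} 10
  6 to go: {2,3,4,5,6,7} 10
  if 0:b drops first: 10 orders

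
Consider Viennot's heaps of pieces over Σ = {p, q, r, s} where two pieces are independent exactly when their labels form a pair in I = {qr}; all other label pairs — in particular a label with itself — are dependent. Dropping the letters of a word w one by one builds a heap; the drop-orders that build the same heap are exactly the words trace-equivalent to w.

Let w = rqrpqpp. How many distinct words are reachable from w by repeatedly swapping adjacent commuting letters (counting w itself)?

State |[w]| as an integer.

3

#0=r has no predecessor
#1=q has no predecessor
#2=r depends on [0:r]
#3=p depends on [1:q, 2:r]
#4=q depends on [3:p]
#5=p depends on [4:q]
#6=p depends on [5:p]
sources: [0:r, 1:q]
N(rest) = Σ N(rest − s) over sources s of rest; N(one piece) = 1:
  size 1 → [6]=1
  size 2 → [5,6]=1
  size 3 → [4,5,6]=1
  size 4 → [3,4,5,6]=1
  size 5 → [1,3,4,5,6]=1  [2,3,4,5,6]=1
  first=0(r) contributes 2
  first=1(q) contributes 1
|[w]| = 3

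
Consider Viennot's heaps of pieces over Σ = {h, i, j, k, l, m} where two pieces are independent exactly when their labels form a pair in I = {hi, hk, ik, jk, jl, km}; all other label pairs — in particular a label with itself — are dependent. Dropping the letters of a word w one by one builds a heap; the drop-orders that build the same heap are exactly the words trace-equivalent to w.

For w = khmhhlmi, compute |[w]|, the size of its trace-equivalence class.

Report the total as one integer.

5

0(k) covers ∅
1(h) covers ∅
2(m) covers 1:h
3(h) covers 2:m
4(h) covers 3:h
5(l) covers 0:k, 4:h
6(m) covers 5:l
7(i) covers 6:m
floor of heap: 0:k, 1:h
completions by unplaced set U, small U first (add the entries for U minus each lowest piece of U):
  |U|=1: {7}:1
  |U|=2: {6,7}:1
  |U|=3: {5,6,7}:1
  |U|=4: {0,5,6,7}:1  {4,5,6,7}:1
  |U|=5: {0,4,5,6,7}:2  {3,4,5,6,7}:1
  |U|=6: {0,3,4,5,6,7}:3  {2,3,4,5,6,7}:1
  start at 0(k): 1
  start at 1(h): 4
sum over floor = 5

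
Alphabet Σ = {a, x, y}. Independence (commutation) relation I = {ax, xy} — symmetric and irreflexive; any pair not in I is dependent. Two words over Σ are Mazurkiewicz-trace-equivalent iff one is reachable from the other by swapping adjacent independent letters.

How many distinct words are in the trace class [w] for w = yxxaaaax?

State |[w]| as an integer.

#0=y has no predecessor
#1=x has no predecessor
#2=x depends on [1:x]
#3=a depends on [0:y]
#4=a depends on [3:a]
#5=a depends on [4:a]
#6=a depends on [5:a]
#7=x depends on [2:x]
sources: [0:y, 1:x]
N(rest) = Σ N(rest − s) over sources s of rest; N(one piece) = 1:
  size 1 → [6]=1  [7]=1
  size 2 → [2,7]=1  [5,6]=1  [6,7]=2
  size 3 → [1,2,7]=1  [2,6,7]=3  [4,5,6]=1  [5,6,7]=3
  size 4 → [1,2,6,7]=4  [2,5,6,7]=6  [3,4,5,6]=1  [4,5,6,7]=4
  size 5 → [0,3,4,5,6]=1  [1,2,5,6,7]=10  [2,4,5,6,7]=10  [3,4,5,6,7]=5
  size 6 → [0,3,4,5,6,7]=6  [1,2,4,5,6,7]=20  [2,3,4,5,6,7]=15
  first=0(y) contributes 35
  first=1(x) contributes 21
|[w]| = 56

56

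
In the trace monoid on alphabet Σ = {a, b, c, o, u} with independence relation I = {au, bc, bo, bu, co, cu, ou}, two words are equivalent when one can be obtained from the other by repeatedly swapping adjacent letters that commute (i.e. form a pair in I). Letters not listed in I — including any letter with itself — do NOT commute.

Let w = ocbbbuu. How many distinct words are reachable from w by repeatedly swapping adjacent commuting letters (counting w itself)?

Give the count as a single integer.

#0=o has no predecessor
#1=c has no predecessor
#2=b has no predecessor
#3=b depends on [2:b]
#4=b depends on [3:b]
#5=u has no predecessor
#6=u depends on [5:u]
sources: [0:o, 1:c, 2:b, 5:u]
N(rest) = Σ N(rest − s) over sources s of rest; N(one piece) = 1:
  size 1 → [0]=1  [1]=1  [4]=1  [6]=1
  size 2 → [0,1]=2  [0,4]=2  [0,6]=2  [1,4]=2  [1,6]=2  [3,4]=1  [4,6]=2  [5,6]=1
  size 3 → [0,1,4]=6  [0,1,6]=6  [0,3,4]=3  [0,4,6]=6  [0,5,6]=3  [1,3,4]=3  [1,4,6]=6  [1,5,6]=3  [2,3,4]=1  [3,4,6]=3  [4,5,6]=3
  size 4 → [0,1,3,4]=12  [0,1,4,6]=24  [0,1,5,6]=12  [0,2,3,4]=4  [0,3,4,6]=12  [0,4,5,6]=12  [1,2,3,4]=4  [1,3,4,6]=12  [1,4,5,6]=12  [2,3,4,6]=4  [3,4,5,6]=6
  size 5 → [0,1,2,3,4]=20  [0,1,3,4,6]=60  [0,1,4,5,6]=60  [0,2,3,4,6]=20  [0,3,4,5,6]=30  [1,2,3,4,6]=20  [1,3,4,5,6]=30  [2,3,4,5,6]=10
  first=0(o) contributes 60
  first=1(c) contributes 60
  first=2(b) contributes 180
  first=5(u) contributes 120
|[w]| = 420

420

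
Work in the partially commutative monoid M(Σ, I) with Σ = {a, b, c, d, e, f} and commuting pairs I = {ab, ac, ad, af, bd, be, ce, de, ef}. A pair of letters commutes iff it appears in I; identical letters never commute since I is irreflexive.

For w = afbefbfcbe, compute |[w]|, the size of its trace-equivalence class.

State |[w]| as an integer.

piece 0:a — minimal
piece 1:f — minimal
piece 2:b rests on {1:f}
piece 3:e rests on {0:a}
piece 4:f rests on {2:b}
piece 5:b rests on {4:f}
piece 6:f rests on {5:b}
piece 7:c rests on {6:f}
piece 8:b rests on {7:c}
piece 9:e rests on {3:e}
minimal pieces: {0:a, 1:f}
ways to finish when only these pieces remain (= sum over removing one remaining piece with nothing left below it):
  1 left: {8}→1  {9}→1
  2 left: {3,9}→1  {7,8}→1  {8,9}→2
  3 left: {0,3,9}→1  {3,8,9}→3  {6,7,8}→1  {7,8,9}→3
  4 left: {0,3,8,9}→4  {3,7,8,9}→6  {5,6,7,8}→1  {6,7,8,9}→4
  5 left: {0,3,7,8,9}→10  {3,6,7,8,9}→10  {4,5,6,7,8}→1  {5,6,7,8,9}→5
  6 left: {0,3,6,7,8,9}→20  {2,4,5,6,7,8}→1  {3,5,6,7,8,9}→15  {4,5,6,7,8,9}→6
  7 left: {0,3,5,6,7,8,9}→35  {1,2,4,5,6,7,8}→1  {2,4,5,6,7,8,9}→7  {3,4,5,6,7,8,9}→21
  8 left: {0,3,4,5,6,7,8,9}→56  {1,2,4,5,6,7,8,9}→8  {2,3,4,5,6,7,8,9}→28
  placing 0:a first → 36 extensions
  placing 1:f first → 84 extensions
total linear extensions = 120

120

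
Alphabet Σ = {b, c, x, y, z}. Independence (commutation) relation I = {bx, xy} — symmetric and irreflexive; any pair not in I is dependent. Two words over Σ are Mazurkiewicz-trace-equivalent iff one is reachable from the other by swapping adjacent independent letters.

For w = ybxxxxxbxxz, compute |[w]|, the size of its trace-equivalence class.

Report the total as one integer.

piece 0:y — minimal
piece 1:b rests on {0:y}
piece 2:x — minimal
piece 3:x rests on {2:x}
piece 4:x rests on {3:x}
piece 5:x rests on {4:x}
piece 6:x rests on {5:x}
piece 7:b rests on {1:b}
piece 8:x rests on {6:x}
piece 9:x rests on {8:x}
piece 10:z rests on {7:b, 9:x}
minimal pieces: {0:y, 2:x}
ways to finish when only these pieces remain (= sum over removing one remaining piece with nothing left below it):
  1 left: {10}→1
  2 left: {7,10}→1  {9,10}→1
  3 left: {1,7,10}→1  {7,9,10}→2  {8,9,10}→1
  4 left: {0,1,7,10}→1  {1,7,9,10}→3  {6,8,9,10}→1  {7,8,9,10}→3
  5 left: {0,1,7,9,10}→4  {1,7,8,9,10}→6  {5,6,8,9,10}→1  {6,7,8,9,10}→4
  6 left: {0,1,7,8,9,10}→10  {1,6,7,8,9,10}→10  {4,5,6,8,9,10}→1  {5,6,7,8,9,10}→5
  7 left: {0,1,6,7,8,9,10}→20  {1,5,6,7,8,9,10}→15  {3,4,5,6,8,9,10}→1  {4,5,6,7,8,9,10}→6
  8 left: {0,1,5,6,7,8,9,10}→35  {1,4,5,6,7,8,9,10}→21  {2,3,4,5,6,8,9,10}→1  {3,4,5,6,7,8,9,10}→7
  9 left: {0,1,4,5,6,7,8,9,10}→56  {1,3,4,5,6,7,8,9,10}→28  {2,3,4,5,6,7,8,9,10}→8
  placing 0:y first → 36 extensions
  placing 2:x first → 84 extensions
total linear extensions = 120

120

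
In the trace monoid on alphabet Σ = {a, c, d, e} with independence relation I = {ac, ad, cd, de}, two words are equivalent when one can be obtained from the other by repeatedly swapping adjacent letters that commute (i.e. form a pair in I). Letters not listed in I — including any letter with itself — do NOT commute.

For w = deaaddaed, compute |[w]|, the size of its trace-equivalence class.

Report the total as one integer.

#0=d has no predecessor
#1=e has no predecessor
#2=a depends on [1:e]
#3=a depends on [2:a]
#4=d depends on [0:d]
#5=d depends on [4:d]
#6=a depends on [3:a]
#7=e depends on [6:a]
#8=d depends on [5:d]
sources: [0:d, 1:e]
N(rest) = Σ N(rest − s) over sources s of rest; N(one piece) = 1:
  size 1 → [7]=1  [8]=1
  size 2 → [5,8]=1  [6,7]=1  [7,8]=2
  size 3 → [3,6,7]=1  [4,5,8]=1  [5,7,8]=3  [6,7,8]=3
  size 4 → [0,4,5,8]=1  [2,3,6,7]=1  [3,6,7,8]=4  [4,5,7,8]=4  [5,6,7,8]=6
  size 5 → [0,4,5,7,8]=5  [1,2,3,6,7]=1  [2,3,6,7,8]=5  [3,5,6,7,8]=10  [4,5,6,7,8]=10
  size 6 → [0,4,5,6,7,8]=15  [1,2,3,6,7,8]=6  [2,3,5,6,7,8]=15  [3,4,5,6,7,8]=20
  size 7 → [0,3,4,5,6,7,8]=35  [1,2,3,5,6,7,8]=21  [2,3,4,5,6,7,8]=35
  first=0(d) contributes 56
  first=1(e) contributes 70
|[w]| = 126

126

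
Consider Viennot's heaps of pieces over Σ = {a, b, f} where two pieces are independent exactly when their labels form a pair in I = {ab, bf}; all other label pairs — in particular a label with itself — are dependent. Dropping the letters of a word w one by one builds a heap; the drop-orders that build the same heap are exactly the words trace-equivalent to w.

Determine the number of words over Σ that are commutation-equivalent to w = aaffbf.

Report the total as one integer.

6

0(a) covers ∅
1(a) covers 0:a
2(f) covers 1:a
3(f) covers 2:f
4(b) covers ∅
5(f) covers 3:f
floor of heap: 0:a, 4:b
completions by unplaced set U, small U first (add the entries for U minus each lowest piece of U):
  |U|=1: {4}:1  {5}:1
  |U|=2: {3,5}:1  {4,5}:2
  |U|=3: {2,3,5}:1  {3,4,5}:3
  |U|=4: {1,2,3,5}:1  {2,3,4,5}:4
  start at 0(a): 5
  start at 4(b): 1
sum over floor = 6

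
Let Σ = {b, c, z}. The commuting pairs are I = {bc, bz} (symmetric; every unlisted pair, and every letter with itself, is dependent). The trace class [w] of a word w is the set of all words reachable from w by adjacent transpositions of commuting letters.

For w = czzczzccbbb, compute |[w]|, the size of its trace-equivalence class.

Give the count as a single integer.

#0=c has no predecessor
#1=z depends on [0:c]
#2=z depends on [1:z]
#3=c depends on [2:z]
#4=z depends on [3:c]
#5=z depends on [4:z]
#6=c depends on [5:z]
#7=c depends on [6:c]
#8=b has no predecessor
#9=b depends on [8:b]
#10=b depends on [9:b]
sources: [0:c, 8:b]
N(rest) = Σ N(rest − s) over sources s of rest; N(one piece) = 1:
  size 1 → [7]=1  [10]=1
  size 2 → [6,7]=1  [7,10]=2  [9,10]=1
  size 3 → [5,6,7]=1  [6,7,10]=3  [7,9,10]=3  [8,9,10]=1
  size 4 → [4,5,6,7]=1  [5,6,7,10]=4  [6,7,9,10]=6  [7,8,9,10]=4
  size 5 → [3,4,5,6,7]=1  [4,5,6,7,10]=5  [5,6,7,9,10]=10  [6,7,8,9,10]=10
  size 6 → [2,3,4,5,6,7]=1  [3,4,5,6,7,10]=6  [4,5,6,7,9,10]=15  [5,6,7,8,9,10]=20
  size 7 → [1,2,3,4,5,6,7]=1  [2,3,4,5,6,7,10]=7  [3,4,5,6,7,9,10]=21  [4,5,6,7,8,9,10]=35
  size 8 → [0,1,2,3,4,5,6,7]=1  [1,2,3,4,5,6,7,10]=8  [2,3,4,5,6,7,9,10]=28  [3,4,5,6,7,8,9,10]=56
  size 9 → [0,1,2,3,4,5,6,7,10]=9  [1,2,3,4,5,6,7,9,10]=36  [2,3,4,5,6,7,8,9,10]=84
  first=0(c) contributes 120
  first=8(b) contributes 45
|[w]| = 165

165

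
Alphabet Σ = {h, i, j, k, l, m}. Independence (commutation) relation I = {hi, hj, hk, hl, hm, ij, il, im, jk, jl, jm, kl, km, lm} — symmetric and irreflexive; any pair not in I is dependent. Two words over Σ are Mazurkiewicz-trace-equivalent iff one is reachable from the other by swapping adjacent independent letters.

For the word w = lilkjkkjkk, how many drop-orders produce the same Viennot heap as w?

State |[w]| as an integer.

1260

#0=l has no predecessor
#1=i has no predecessor
#2=l depends on [0:l]
#3=k depends on [1:i]
#4=j has no predecessor
#5=k depends on [3:k]
#6=k depends on [5:k]
#7=j depends on [4:j]
#8=k depends on [6:k]
#9=k depends on [8:k]
sources: [0:l, 1:i, 4:j]
N(rest) = Σ N(rest − s) over sources s of rest; N(one piece) = 1:
  size 1 → [2]=1  [7]=1  [9]=1
  size 2 → [0,2]=1  [2,7]=2  [2,9]=2  [4,7]=1  [7,9]=2  [8,9]=1
  size 3 → [0,2,7]=3  [0,2,9]=3  [2,4,7]=3  [2,7,9]=6  [2,8,9]=3  [4,7,9]=3  [6,8,9]=1  [7,8,9]=3
  size 4 → [0,2,4,7]=6  [0,2,7,9]=12  [0,2,8,9]=6  [2,4,7,9]=12  [2,6,8,9]=4  [2,7,8,9]=12  [4,7,8,9]=6  [5,6,8,9]=1  [6,7,8,9]=4
  size 5 → [0,2,4,7,9]=30  [0,2,6,8,9]=10  [0,2,7,8,9]=30  [2,4,7,8,9]=30  [2,5,6,8,9]=5  [2,6,7,8,9]=20  [3,5,6,8,9]=1  [4,6,7,8,9]=10  [5,6,7,8,9]=5
  size 6 → [0,2,4,7,8,9]=90  [0,2,5,6,8,9]=15  [0,2,6,7,8,9]=60  [1,3,5,6,8,9]=1  [2,3,5,6,8,9]=6  [2,4,6,7,8,9]=60  [2,5,6,7,8,9]=30  [3,5,6,7,8,9]=6  [4,5,6,7,8,9]=15
  size 7 → [0,2,3,5,6,8,9]=21  [0,2,4,6,7,8,9]=210  [0,2,5,6,7,8,9]=105  [1,2,3,5,6,8,9]=7  [1,3,5,6,7,8,9]=7  [2,3,5,6,7,8,9]=42  [2,4,5,6,7,8,9]=105  [3,4,5,6,7,8,9]=21
  size 8 → [0,1,2,3,5,6,8,9]=28  [0,2,3,5,6,7,8,9]=168  [0,2,4,5,6,7,8,9]=420  [1,2,3,5,6,7,8,9]=56  [1,3,4,5,6,7,8,9]=28  [2,3,4,5,6,7,8,9]=168
  first=0(l) contributes 252
  first=1(i) contributes 756
  first=4(j) contributes 252
|[w]| = 1260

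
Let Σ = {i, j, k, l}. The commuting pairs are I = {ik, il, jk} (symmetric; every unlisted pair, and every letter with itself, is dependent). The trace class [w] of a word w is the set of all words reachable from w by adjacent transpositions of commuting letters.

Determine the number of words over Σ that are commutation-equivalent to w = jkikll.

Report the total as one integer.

drop 0:j onto floor
drop 1:k onto floor
drop 2:i onto {0:j}
drop 3:k onto {1:k}
drop 4:l onto {0:j, 3:k}
drop 5:l onto {4:l}
ground layer = {0:j, 1:k}
drop-orders for the pieces not yet dropped (sum over which currently-grounded one goes next):
  1 to go: {2} 1  {5} 1
  2 to go: {2,5} 2  {4,5} 1
  3 to go: {2,4,5} 3  {3,4,5} 1
  4 to go: {0,2,4,5} 3  {1,3,4,5} 1  {2,3,4,5} 4
  if 0:j drops first: 5 orders
  if 1:k drops first: 7 orders
heap linearizations: 12

12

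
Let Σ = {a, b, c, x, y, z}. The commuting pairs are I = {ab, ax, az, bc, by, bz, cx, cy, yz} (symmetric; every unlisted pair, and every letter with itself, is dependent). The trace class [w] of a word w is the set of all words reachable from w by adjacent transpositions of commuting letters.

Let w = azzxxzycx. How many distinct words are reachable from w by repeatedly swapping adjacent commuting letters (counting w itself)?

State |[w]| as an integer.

28

drop 0:a onto floor
drop 1:z onto floor
drop 2:z onto {1:z}
drop 3:x onto {2:z}
drop 4:x onto {3:x}
drop 5:z onto {4:x}
drop 6:y onto {0:a, 4:x}
drop 7:c onto {0:a, 5:z}
drop 8:x onto {5:z, 6:y}
ground layer = {0:a, 1:z}
drop-orders for the pieces not yet dropped (sum over which currently-grounded one goes next):
  1 to go: {7} 1  {8} 1
  2 to go: {6,8} 1  {7,8} 2
  3 to go: {5,7,8} 2  {6,7,8} 3
  4 to go: {0,6,7,8} 3  {5,6,7,8} 5
  5 to go: {0,5,6,7,8} 8  {4,5,6,7,8} 5
  6 to go: {0,4,5,6,7,8} 13  {3,4,5,6,7,8} 5
  7 to go: {0,3,4,5,6,7,8} 18  {2,3,4,5,6,7,8} 5
  if 0:a drops first: 5 orders
  if 1:z drops first: 23 orders
heap linearizations: 28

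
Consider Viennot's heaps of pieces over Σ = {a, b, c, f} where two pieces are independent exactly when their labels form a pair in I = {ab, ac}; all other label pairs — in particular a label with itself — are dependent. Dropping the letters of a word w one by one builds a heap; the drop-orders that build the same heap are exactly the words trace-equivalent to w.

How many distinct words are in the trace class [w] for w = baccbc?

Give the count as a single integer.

drop 0:b onto floor
drop 1:a onto floor
drop 2:c onto {0:b}
drop 3:c onto {2:c}
drop 4:b onto {3:c}
drop 5:c onto {4:b}
ground layer = {0:b, 1:a}
drop-orders for the pieces not yet dropped (sum over which currently-grounded one goes next):
  1 to go: {1} 1  {5} 1
  2 to go: {1,5} 2  {4,5} 1
  3 to go: {1,4,5} 3  {3,4,5} 1
  4 to go: {1,3,4,5} 4  {2,3,4,5} 1
  if 0:b drops first: 5 orders
  if 1:a drops first: 1 orders
heap linearizations: 6

6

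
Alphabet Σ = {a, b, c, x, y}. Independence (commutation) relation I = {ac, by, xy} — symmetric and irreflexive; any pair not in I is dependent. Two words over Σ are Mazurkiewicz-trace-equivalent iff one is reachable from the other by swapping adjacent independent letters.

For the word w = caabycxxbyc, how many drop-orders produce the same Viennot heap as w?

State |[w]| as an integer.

24

#0=c has no predecessor
#1=a has no predecessor
#2=a depends on [1:a]
#3=b depends on [0:c, 2:a]
#4=y depends on [0:c, 2:a]
#5=c depends on [3:b, 4:y]
#6=x depends on [5:c]
#7=x depends on [6:x]
#8=b depends on [7:x]
#9=y depends on [5:c]
#10=c depends on [8:b, 9:y]
sources: [0:c, 1:a]
N(rest) = Σ N(rest − s) over sources s of rest; N(one piece) = 1:
  size 1 → [10]=1
  size 2 → [8,10]=1  [9,10]=1
  size 3 → [7,8,10]=1  [8,9,10]=2
  size 4 → [6,7,8,10]=1  [7,8,9,10]=3
  size 5 → [6,7,8,9,10]=4
  size 6 → [5,6,7,8,9,10]=4
  size 7 → [3,5,6,7,8,9,10]=4  [4,5,6,7,8,9,10]=4
  size 8 → [3,4,5,6,7,8,9,10]=8
  size 9 → [0,3,4,5,6,7,8,9,10]=8  [2,3,4,5,6,7,8,9,10]=8
  first=0(c) contributes 8
  first=1(a) contributes 16
|[w]| = 24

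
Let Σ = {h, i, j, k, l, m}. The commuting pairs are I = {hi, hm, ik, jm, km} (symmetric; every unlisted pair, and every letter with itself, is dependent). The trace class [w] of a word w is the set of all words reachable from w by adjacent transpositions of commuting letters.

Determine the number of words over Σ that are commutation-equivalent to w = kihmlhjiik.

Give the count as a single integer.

#0=k has no predecessor
#1=i has no predecessor
#2=h depends on [0:k]
#3=m depends on [1:i]
#4=l depends on [2:h, 3:m]
#5=h depends on [4:l]
#6=j depends on [5:h]
#7=i depends on [6:j]
#8=i depends on [7:i]
#9=k depends on [6:j]
sources: [0:k, 1:i]
N(rest) = Σ N(rest − s) over sources s of rest; N(one piece) = 1:
  size 1 → [8]=1  [9]=1
  size 2 → [7,8]=1  [8,9]=2
  size 3 → [7,8,9]=3
  size 4 → [6,7,8,9]=3
  size 5 → [5,6,7,8,9]=3
  size 6 → [4,5,6,7,8,9]=3
  size 7 → [2,4,5,6,7,8,9]=3  [3,4,5,6,7,8,9]=3
  size 8 → [0,2,4,5,6,7,8,9]=3  [1,3,4,5,6,7,8,9]=3  [2,3,4,5,6,7,8,9]=6
  first=0(k) contributes 9
  first=1(i) contributes 9
|[w]| = 18

18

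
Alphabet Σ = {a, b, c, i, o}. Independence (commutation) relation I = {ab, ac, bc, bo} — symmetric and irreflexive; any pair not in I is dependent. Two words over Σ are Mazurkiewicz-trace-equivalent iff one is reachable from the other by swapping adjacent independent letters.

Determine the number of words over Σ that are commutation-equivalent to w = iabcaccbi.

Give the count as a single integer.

210

piece 0:i — minimal
piece 1:a rests on {0:i}
piece 2:b rests on {0:i}
piece 3:c rests on {0:i}
piece 4:a rests on {1:a}
piece 5:c rests on {3:c}
piece 6:c rests on {5:c}
piece 7:b rests on {2:b}
piece 8:i rests on {4:a, 6:c, 7:b}
minimal pieces: {0:i}
ways to finish when only these pieces remain (= sum over removing one remaining piece with nothing left below it):
  1 left: {8}→1
  2 left: {4,8}→1  {6,8}→1  {7,8}→1
  3 left: {1,4,8}→1  {2,7,8}→1  {4,6,8}→2  {4,7,8}→2  {5,6,8}→1  {6,7,8}→2
  4 left: {1,4,6,8}→3  {1,4,7,8}→3  {2,4,7,8}→3  {2,6,7,8}→3  {3,5,6,8}→1  {4,5,6,8}→3  {4,6,7,8}→6  {5,6,7,8}→3
  5 left: {1,2,4,7,8}→6  {1,4,5,6,8}→6  {1,4,6,7,8}→12  {2,4,6,7,8}→12  {2,5,6,7,8}→6  {3,4,5,6,8}→4  {3,5,6,7,8}→4  {4,5,6,7,8}→12
  6 left: {1,2,4,6,7,8}→30  {1,3,4,5,6,8}→10  {1,4,5,6,7,8}→30  {2,3,5,6,7,8}→10  {2,4,5,6,7,8}→30  {3,4,5,6,7,8}→20
  7 left: {1,2,4,5,6,7,8}→90  {1,3,4,5,6,7,8}→60  {2,3,4,5,6,7,8}→60
  placing 0:i first → 210 extensions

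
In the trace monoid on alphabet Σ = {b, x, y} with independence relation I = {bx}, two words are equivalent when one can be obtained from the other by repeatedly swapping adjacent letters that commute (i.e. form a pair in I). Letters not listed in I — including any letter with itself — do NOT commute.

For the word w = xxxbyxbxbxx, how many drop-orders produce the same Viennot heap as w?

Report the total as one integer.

drop 0:x onto floor
drop 1:x onto {0:x}
drop 2:x onto {1:x}
drop 3:b onto floor
drop 4:y onto {2:x, 3:b}
drop 5:x onto {4:y}
drop 6:b onto {4:y}
drop 7:x onto {5:x}
drop 8:b onto {6:b}
drop 9:x onto {7:x}
drop 10:x onto {9:x}
ground layer = {0:x, 3:b}
drop-orders for the pieces not yet dropped (sum over which currently-grounded one goes next):
  1 to go: {8} 1  {10} 1
  2 to go: {6,8} 1  {8,10} 2  {9,10} 1
  3 to go: {6,8,10} 3  {7,9,10} 1  {8,9,10} 3
  4 to go: {5,7,9,10} 1  {6,8,9,10} 6  {7,8,9,10} 4
  5 to go: {5,7,8,9,10} 5  {6,7,8,9,10} 10
  6 to go: {5,6,7,8,9,10} 15
  7 to go: {4,5,6,7,8,9,10} 15
  8 to go: {2,4,5,6,7,8,9,10} 15  {3,4,5,6,7,8,9,10} 15
  9 to go: {1,2,4,5,6,7,8,9,10} 15  {2,3,4,5,6,7,8,9,10} 30
  if 0:x drops first: 45 orders
  if 3:b drops first: 15 orders
heap linearizations: 60

60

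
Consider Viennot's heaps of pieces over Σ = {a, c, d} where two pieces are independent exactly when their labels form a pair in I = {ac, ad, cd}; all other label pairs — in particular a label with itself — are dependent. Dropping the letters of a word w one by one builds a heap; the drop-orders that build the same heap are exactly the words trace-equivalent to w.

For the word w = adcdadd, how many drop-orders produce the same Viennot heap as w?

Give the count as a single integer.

#0=a has no predecessor
#1=d has no predecessor
#2=c has no predecessor
#3=d depends on [1:d]
#4=a depends on [0:a]
#5=d depends on [3:d]
#6=d depends on [5:d]
sources: [0:a, 1:d, 2:c]
N(rest) = Σ N(rest − s) over sources s of rest; N(one piece) = 1:
  size 1 → [2]=1  [4]=1  [6]=1
  size 2 → [0,4]=1  [2,4]=2  [2,6]=2  [4,6]=2  [5,6]=1
  size 3 → [0,2,4]=3  [0,4,6]=3  [2,4,6]=6  [2,5,6]=3  [3,5,6]=1  [4,5,6]=3
  size 4 → [0,2,4,6]=12  [0,4,5,6]=6  [1,3,5,6]=1  [2,3,5,6]=4  [2,4,5,6]=12  [3,4,5,6]=4
  size 5 → [0,2,4,5,6]=30  [0,3,4,5,6]=10  [1,2,3,5,6]=5  [1,3,4,5,6]=5  [2,3,4,5,6]=20
  first=0(a) contributes 30
  first=1(d) contributes 60
  first=2(c) contributes 15
|[w]| = 105

105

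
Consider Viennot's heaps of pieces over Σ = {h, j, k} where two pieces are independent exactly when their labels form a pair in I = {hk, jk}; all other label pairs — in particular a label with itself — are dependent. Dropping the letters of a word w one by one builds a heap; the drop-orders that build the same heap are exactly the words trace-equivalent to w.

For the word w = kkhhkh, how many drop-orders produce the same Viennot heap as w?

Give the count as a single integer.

piece 0:k — minimal
piece 1:k rests on {0:k}
piece 2:h — minimal
piece 3:h rests on {2:h}
piece 4:k rests on {1:k}
piece 5:h rests on {3:h}
minimal pieces: {0:k, 2:h}
ways to finish when only these pieces remain (= sum over removing one remaining piece with nothing left below it):
  1 left: {4}→1  {5}→1
  2 left: {1,4}→1  {3,5}→1  {4,5}→2
  3 left: {0,1,4}→1  {1,4,5}→3  {2,3,5}→1  {3,4,5}→3
  4 left: {0,1,4,5}→4  {1,3,4,5}→6  {2,3,4,5}→4
  placing 0:k first → 10 extensions
  placing 2:h first → 10 extensions
total linear extensions = 20

20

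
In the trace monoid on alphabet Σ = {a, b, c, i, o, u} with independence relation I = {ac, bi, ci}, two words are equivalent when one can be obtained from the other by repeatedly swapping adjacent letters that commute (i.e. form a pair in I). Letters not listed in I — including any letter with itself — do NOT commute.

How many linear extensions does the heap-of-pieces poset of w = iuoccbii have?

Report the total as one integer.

10

#0=i has no predecessor
#1=u depends on [0:i]
#2=o depends on [1:u]
#3=c depends on [2:o]
#4=c depends on [3:c]
#5=b depends on [4:c]
#6=i depends on [2:o]
#7=i depends on [6:i]
sources: [0:i]
N(rest) = Σ N(rest − s) over sources s of rest; N(one piece) = 1:
  size 1 → [5]=1  [7]=1
  size 2 → [4,5]=1  [5,7]=2  [6,7]=1
  size 3 → [3,4,5]=1  [4,5,7]=3  [5,6,7]=3
  size 4 → [3,4,5,7]=4  [4,5,6,7]=6
  size 5 → [3,4,5,6,7]=10
  size 6 → [2,3,4,5,6,7]=10
  first=0(i) contributes 10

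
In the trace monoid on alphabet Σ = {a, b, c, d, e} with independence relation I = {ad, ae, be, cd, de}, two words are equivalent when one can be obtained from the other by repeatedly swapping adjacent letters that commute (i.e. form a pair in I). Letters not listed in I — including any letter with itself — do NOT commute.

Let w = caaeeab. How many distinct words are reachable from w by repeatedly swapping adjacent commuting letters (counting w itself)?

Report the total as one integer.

15

0(c) covers ∅
1(a) covers 0:c
2(a) covers 1:a
3(e) covers 0:c
4(e) covers 3:e
5(a) covers 2:a
6(b) covers 5:a
floor of heap: 0:c
completions by unplaced set U, small U first (add the entries for U minus each lowest piece of U):
  |U|=1: {4}:1  {6}:1
  |U|=2: {3,4}:1  {4,6}:2  {5,6}:1
  |U|=3: {2,5,6}:1  {3,4,6}:3  {4,5,6}:3
  |U|=4: {1,2,5,6}:1  {2,4,5,6}:4  {3,4,5,6}:6
  |U|=5: {1,2,4,5,6}:5  {2,3,4,5,6}:10
  start at 0(c): 15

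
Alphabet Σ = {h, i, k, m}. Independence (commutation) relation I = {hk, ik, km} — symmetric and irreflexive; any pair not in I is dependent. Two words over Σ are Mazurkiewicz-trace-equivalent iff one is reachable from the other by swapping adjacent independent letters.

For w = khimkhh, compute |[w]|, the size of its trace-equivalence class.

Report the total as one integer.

21

#0=k has no predecessor
#1=h has no predecessor
#2=i depends on [1:h]
#3=m depends on [2:i]
#4=k depends on [0:k]
#5=h depends on [3:m]
#6=h depends on [5:h]
sources: [0:k, 1:h]
N(rest) = Σ N(rest − s) over sources s of rest; N(one piece) = 1:
  size 1 → [4]=1  [6]=1
  size 2 → [0,4]=1  [4,6]=2  [5,6]=1
  size 3 → [0,4,6]=3  [3,5,6]=1  [4,5,6]=3
  size 4 → [0,4,5,6]=6  [2,3,5,6]=1  [3,4,5,6]=4
  size 5 → [0,3,4,5,6]=10  [1,2,3,5,6]=1  [2,3,4,5,6]=5
  first=0(k) contributes 6
  first=1(h) contributes 15
|[w]| = 21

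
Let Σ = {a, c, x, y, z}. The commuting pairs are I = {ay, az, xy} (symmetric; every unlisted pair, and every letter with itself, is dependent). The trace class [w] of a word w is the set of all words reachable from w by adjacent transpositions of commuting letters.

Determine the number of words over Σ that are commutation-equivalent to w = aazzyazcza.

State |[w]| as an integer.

piece 0:a — minimal
piece 1:a rests on {0:a}
piece 2:z — minimal
piece 3:z rests on {2:z}
piece 4:y rests on {3:z}
piece 5:a rests on {1:a}
piece 6:z rests on {4:y}
piece 7:c rests on {5:a, 6:z}
piece 8:z rests on {7:c}
piece 9:a rests on {7:c}
minimal pieces: {0:a, 2:z}
ways to finish when only these pieces remain (= sum over removing one remaining piece with nothing left below it):
  1 left: {8}→1  {9}→1
  2 left: {8,9}→2
  3 left: {7,8,9}→2
  4 left: {5,7,8,9}→2  {6,7,8,9}→2
  5 left: {1,5,7,8,9}→2  {4,6,7,8,9}→2  {5,6,7,8,9}→4
  6 left: {0,1,5,7,8,9}→2  {1,5,6,7,8,9}→6  {3,4,6,7,8,9}→2  {4,5,6,7,8,9}→6
  7 left: {0,1,5,6,7,8,9}→8  {1,4,5,6,7,8,9}→12  {2,3,4,6,7,8,9}→2  {3,4,5,6,7,8,9}→8
  8 left: {0,1,4,5,6,7,8,9}→20  {1,3,4,5,6,7,8,9}→20  {2,3,4,5,6,7,8,9}→10
  placing 0:a first → 30 extensions
  placing 2:z first → 40 extensions
total linear extensions = 70

70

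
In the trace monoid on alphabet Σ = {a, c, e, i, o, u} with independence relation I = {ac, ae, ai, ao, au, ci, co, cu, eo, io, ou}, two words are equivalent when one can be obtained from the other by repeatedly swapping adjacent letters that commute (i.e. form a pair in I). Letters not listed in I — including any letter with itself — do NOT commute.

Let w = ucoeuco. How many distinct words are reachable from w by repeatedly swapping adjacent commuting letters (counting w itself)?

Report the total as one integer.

84

#0=u has no predecessor
#1=c has no predecessor
#2=o has no predecessor
#3=e depends on [0:u, 1:c]
#4=u depends on [3:e]
#5=c depends on [3:e]
#6=o depends on [2:o]
sources: [0:u, 1:c, 2:o]
N(rest) = Σ N(rest − s) over sources s of rest; N(one piece) = 1:
  size 1 → [4]=1  [5]=1  [6]=1
  size 2 → [2,6]=1  [4,5]=2  [4,6]=2  [5,6]=2
  size 3 → [2,4,6]=3  [2,5,6]=3  [3,4,5]=2  [4,5,6]=6
  size 4 → [0,3,4,5]=2  [1,3,4,5]=2  [2,4,5,6]=12  [3,4,5,6]=8
  size 5 → [0,1,3,4,5]=4  [0,3,4,5,6]=10  [1,3,4,5,6]=10  [2,3,4,5,6]=20
  first=0(u) contributes 30
  first=1(c) contributes 30
  first=2(o) contributes 24
|[w]| = 84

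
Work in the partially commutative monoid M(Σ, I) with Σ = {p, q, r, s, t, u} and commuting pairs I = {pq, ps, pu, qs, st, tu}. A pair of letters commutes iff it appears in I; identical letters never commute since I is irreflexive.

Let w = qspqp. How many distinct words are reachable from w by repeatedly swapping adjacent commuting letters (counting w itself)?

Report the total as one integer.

30

0(q) covers ∅
1(s) covers ∅
2(p) covers ∅
3(q) covers 0:q
4(p) covers 2:p
floor of heap: 0:q, 1:s, 2:p
completions by unplaced set U, small U first (add the entries for U minus each lowest piece of U):
  |U|=1: {1}:1  {3}:1  {4}:1
  |U|=2: {0,3}:1  {1,3}:2  {1,4}:2  {2,4}:1  {3,4}:2
  |U|=3: {0,1,3}:3  {0,3,4}:3  {1,2,4}:3  {1,3,4}:6  {2,3,4}:3
  start at 0(q): 12
  start at 1(s): 6
  start at 2(p): 12
sum over floor = 30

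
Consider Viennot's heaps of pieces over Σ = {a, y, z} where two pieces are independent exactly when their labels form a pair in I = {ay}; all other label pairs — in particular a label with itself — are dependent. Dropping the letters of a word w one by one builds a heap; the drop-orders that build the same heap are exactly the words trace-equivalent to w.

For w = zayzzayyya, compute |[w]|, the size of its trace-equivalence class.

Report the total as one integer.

#0=z has no predecessor
#1=a depends on [0:z]
#2=y depends on [0:z]
#3=z depends on [1:a, 2:y]
#4=z depends on [3:z]
#5=a depends on [4:z]
#6=y depends on [4:z]
#7=y depends on [6:y]
#8=y depends on [7:y]
#9=a depends on [5:a]
sources: [0:z]
N(rest) = Σ N(rest − s) over sources s of rest; N(one piece) = 1:
  size 1 → [8]=1  [9]=1
  size 2 → [5,9]=1  [7,8]=1  [8,9]=2
  size 3 → [5,8,9]=3  [6,7,8]=1  [7,8,9]=3
  size 4 → [5,7,8,9]=6  [6,7,8,9]=4
  size 5 → [5,6,7,8,9]=10
  size 6 → [4,5,6,7,8,9]=10
  size 7 → [3,4,5,6,7,8,9]=10
  size 8 → [1,3,4,5,6,7,8,9]=10  [2,3,4,5,6,7,8,9]=10
  first=0(z) contributes 20

20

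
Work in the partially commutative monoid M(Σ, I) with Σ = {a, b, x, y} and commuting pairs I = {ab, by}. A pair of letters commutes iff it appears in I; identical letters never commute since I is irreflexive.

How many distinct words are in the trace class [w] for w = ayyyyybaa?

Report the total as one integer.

9

0(a) covers ∅
1(y) covers 0:a
2(y) covers 1:y
3(y) covers 2:y
4(y) covers 3:y
5(y) covers 4:y
6(b) covers ∅
7(a) covers 5:y
8(a) covers 7:a
floor of heap: 0:a, 6:b
completions by unplaced set U, small U first (add the entries for U minus each lowest piece of U):
  |U|=1: {6}:1  {8}:1
  |U|=2: {6,8}:2  {7,8}:1
  |U|=3: {5,7,8}:1  {6,7,8}:3
  |U|=4: {4,5,7,8}:1  {5,6,7,8}:4
  |U|=5: {3,4,5,7,8}:1  {4,5,6,7,8}:5
  |U|=6: {2,3,4,5,7,8}:1  {3,4,5,6,7,8}:6
  |U|=7: {1,2,3,4,5,7,8}:1  {2,3,4,5,6,7,8}:7
  start at 0(a): 8
  start at 6(b): 1
sum over floor = 9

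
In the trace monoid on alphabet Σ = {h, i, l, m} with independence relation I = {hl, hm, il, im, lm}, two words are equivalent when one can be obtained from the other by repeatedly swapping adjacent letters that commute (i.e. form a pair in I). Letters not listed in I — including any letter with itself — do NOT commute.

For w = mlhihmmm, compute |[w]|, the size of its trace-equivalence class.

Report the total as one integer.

drop 0:m onto floor
drop 1:l onto floor
drop 2:h onto floor
drop 3:i onto {2:h}
drop 4:h onto {3:i}
drop 5:m onto {0:m}
drop 6:m onto {5:m}
drop 7:m onto {6:m}
ground layer = {0:m, 1:l, 2:h}
drop-orders for the pieces not yet dropped (sum over which currently-grounded one goes next):
  1 to go: {1} 1  {4} 1  {7} 1
  2 to go: {1,4} 2  {1,7} 2  {3,4} 1  {4,7} 2  {6,7} 1
  3 to go: {1,3,4} 3  {1,4,7} 6  {1,6,7} 3  {2,3,4} 1  {3,4,7} 3  {4,6,7} 3  {5,6,7} 1
  4 to go: {0,5,6,7} 1  {1,2,3,4} 4  {1,3,4,7} 12  {1,4,6,7} 12  {1,5,6,7} 4  {2,3,4,7} 4  {3,4,6,7} 6  {4,5,6,7} 4
  5 to go: {0,1,5,6,7} 5  {0,4,5,6,7} 5  {1,2,3,4,7} 20  {1,3,4,6,7} 30  {1,4,5,6,7} 20  {2,3,4,6,7} 10  {3,4,5,6,7} 10
  6 to go: {0,1,4,5,6,7} 30  {0,3,4,5,6,7} 15  {1,2,3,4,6,7} 60  {1,3,4,5,6,7} 60  {2,3,4,5,6,7} 20
  if 0:m drops first: 140 orders
  if 1:l drops first: 35 orders
  if 2:h drops first: 105 orders
heap linearizations: 280

280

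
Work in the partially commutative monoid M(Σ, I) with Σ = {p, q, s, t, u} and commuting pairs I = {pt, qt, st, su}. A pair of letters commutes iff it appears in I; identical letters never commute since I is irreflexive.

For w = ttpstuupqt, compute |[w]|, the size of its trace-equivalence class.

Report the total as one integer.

piece 0:t — minimal
piece 1:t rests on {0:t}
piece 2:p — minimal
piece 3:s rests on {2:p}
piece 4:t rests on {1:t}
piece 5:u rests on {2:p, 4:t}
piece 6:u rests on {5:u}
piece 7:p rests on {3:s, 6:u}
piece 8:q rests on {7:p}
piece 9:t rests on {6:u}
minimal pieces: {0:t, 2:p}
ways to finish when only these pieces remain (= sum over removing one remaining piece with nothing left below it):
  1 left: {8}→1  {9}→1
  2 left: {7,8}→1  {8,9}→2
  3 left: {3,7,8}→1  {7,8,9}→3
  4 left: {3,7,8,9}→4  {6,7,8,9}→3
  5 left: {3,6,7,8,9}→7  {5,6,7,8,9}→3
  6 left: {3,5,6,7,8,9}→10  {4,5,6,7,8,9}→3
  7 left: {1,4,5,6,7,8,9}→3  {2,3,5,6,7,8,9}→10  {3,4,5,6,7,8,9}→13
  8 left: {0,1,4,5,6,7,8,9}→3  {1,3,4,5,6,7,8,9}→16  {2,3,4,5,6,7,8,9}→23
  placing 0:t first → 39 extensions
  placing 2:p first → 19 extensions
total linear extensions = 58

58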